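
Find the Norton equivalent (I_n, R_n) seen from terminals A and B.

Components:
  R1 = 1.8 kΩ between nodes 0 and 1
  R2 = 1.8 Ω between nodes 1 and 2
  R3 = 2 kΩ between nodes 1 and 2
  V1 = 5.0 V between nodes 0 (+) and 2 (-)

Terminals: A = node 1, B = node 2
Find the Thévenin equivalent first; then I_n = V_th/R_th and R_n = R_th.
Step 1 — V_th is the open-circuit voltage V_A - V_B (nothing connected across the terminals).
Nodal analysis, taking node 2 as the 0 V reference.
Source V1 fixes V_0 = 5 V.
KCL at each unknown node (sum of currents leaving = 0; resistances in Ω):
  Node 1: (V_1 - 5)/1800 + (V_1 - 0)/1.8 + (V_1 - 0)/2000 = 0
Collecting terms: 0.5566 × V_1 = 0.002778  =>  V_1 = 0.004991 V
V_th = V_1 - V_2 = 0.004991 - 0 = 0.004991 V
Step 2 — R_th: zero the source — replace V1 by a short circuit (node 2 merges into node 0) — and find the resistance seen between A (node 1) and B (node 0).
Reduce the network between node 1 (A) and node 0 (B) by series/parallel combination:
  Rp1 = R1 ‖ R2 ‖ R3 (parallel, all between nodes 0 and 1) = 1/(1/1800 + 1/1.8 + 1/2000) = 1.797 Ω
R_th = 1.797 Ω
I_n = V_th/R_th = 0.004991/1.797 = 0.002778 A, and R_n = R_th = 1.797 Ω

Final answer: I_n = 0.002778 A, R_n = 1.797 Ω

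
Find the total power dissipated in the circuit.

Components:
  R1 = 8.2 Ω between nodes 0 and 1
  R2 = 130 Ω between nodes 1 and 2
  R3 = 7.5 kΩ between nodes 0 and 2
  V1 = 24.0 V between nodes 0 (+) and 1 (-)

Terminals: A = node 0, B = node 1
Nodal analysis, taking node 1 as the 0 V reference.
Source V1 fixes V_0 = 24 V.
KCL at each unknown node (sum of currents leaving = 0; resistances in Ω):
  Node 2: (V_2 - 0)/130 + (V_2 - 24)/7500 = 0
Collecting terms: 0.007826 × V_2 = 0.0032  =>  V_2 = 0.4089 V
Power in each resistor, P = (ΔV)²/R:
  P_R1 = (24 - 0)²/8.2 = 70.24 W
  P_R2 = (0 - 0.4089)²/130 = 0.001286 W
  P_R3 = (24 - 0.4089)²/7500 = 0.07421 W
P_total = P_R1 + P_R2 + P_R3 = 70.32 W

Final answer: 70.32 W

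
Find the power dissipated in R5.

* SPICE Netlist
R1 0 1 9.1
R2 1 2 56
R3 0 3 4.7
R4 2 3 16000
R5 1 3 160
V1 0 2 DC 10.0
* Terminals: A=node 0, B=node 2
Nodal analysis, taking node 2 as the 0 V reference.
Source V1 fixes V_0 = 10 V.
KCL at each unknown node (sum of currents leaving = 0; resistances in Ω):
  Node 1: (V_1 - 10)/9.1 + (V_1 - 0)/56 + (V_1 - V_3)/160 = 0
  Node 3: (V_3 - 10)/4.7 + (V_3 - 0)/16000 + (V_3 - V_1)/160 = 0
Collecting terms (coefficients in siemens):
  0.134·V_1 - 0.00625·V_3 = 1.099
  0.2191·V_3 - 0.00625·V_1 = 2.128
Determinant D = (0.134)(0.2191) - (-0.00625)(-0.00625) = 0.02932
V_1 = [(1.099)(0.2191) - (-0.00625)(2.128)]/D = 8.665 V
V_3 = [(0.134)(2.128) - (1.099)(-0.00625)]/D = 9.959 V
I_R5 = (V_1 - V_3)/R5 = (8.665 - 9.959)/160 = -0.008085 A
P_R5 = I_R5² × R5 = (-0.008085)² × 160 = 0.01046 W

Final answer: 0.01046 W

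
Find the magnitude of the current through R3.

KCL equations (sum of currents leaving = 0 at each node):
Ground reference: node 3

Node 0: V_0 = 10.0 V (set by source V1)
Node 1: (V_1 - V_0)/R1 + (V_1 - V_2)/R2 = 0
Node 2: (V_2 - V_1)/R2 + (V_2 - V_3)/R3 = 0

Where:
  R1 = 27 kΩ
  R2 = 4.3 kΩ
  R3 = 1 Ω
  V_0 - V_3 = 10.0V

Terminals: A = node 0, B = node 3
Nodal analysis, taking node 3 as the 0 V reference.
Source V1 fixes V_0 = 10 V.
KCL at each unknown node (sum of currents leaving = 0; resistances in Ω):
  Node 1: (V_1 - 10)/27000 + (V_1 - V_2)/4300 = 0
  Node 2: (V_2 - V_1)/4300 + (V_2 - 0)/1 = 0
Collecting terms (coefficients in siemens):
  0.0002696·V_1 - 0.0002326·V_2 = 0.0003704
  1·V_2 - 0.0002326·V_1 = 0
Determinant D = (0.0002696)(1) - (-0.0002326)(-0.0002326) = 0.0002696
V_1 = [(0.0003704)(1) - (-0.0002326)(0)]/D = 1.374 V
V_2 = [(0.0002696)(0) - (0.0003704)(-0.0002326)]/D = 0.0003195 V
I_R3 = (V_2 - V_3)/R3 = (0.0003195 - 0)/1 = 0.0003195 A
|I_R3| = 0.0003195 A

Final answer: |I_R3| = 0.0003195 A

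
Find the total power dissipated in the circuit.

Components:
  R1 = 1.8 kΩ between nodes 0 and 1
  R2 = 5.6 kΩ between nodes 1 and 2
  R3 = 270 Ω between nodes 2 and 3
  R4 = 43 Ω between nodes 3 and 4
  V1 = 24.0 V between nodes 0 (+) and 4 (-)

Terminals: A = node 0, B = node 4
Nodal analysis, taking node 4 as the 0 V reference.
Source V1 fixes V_0 = 24 V.
KCL at each unknown node (sum of currents leaving = 0; resistances in Ω):
  Node 1: (V_1 - 24)/1800 + (V_1 - V_2)/5600 = 0
  Node 2: (V_2 - V_1)/5600 + (V_2 - V_3)/270 = 0
  Node 3: (V_3 - V_2)/270 + (V_3 - 0)/43 = 0
Collecting terms (coefficients in siemens):
  0.0007341·V_1 - 0.0001786·V_2 = 0.01333
  0.003882·V_2 - 0.0001786·V_1 - 0.003704·V_3 = 0
  0.02696·V_3 - 0.003704·V_2 = 0
Solving these 3 simultaneous equations (Gaussian elimination) gives:
  V_1 = 18.4 V, V_2 = 0.9739 V, V_3 = 0.1338 V
Power in each resistor, P = (ΔV)²/R:
  P_R1 = (24 - 18.4)²/1800 = 0.01743 W
  P_R2 = (18.4 - 0.9739)²/5600 = 0.05422 W
  P_R3 = (0.9739 - 0.1338)²/270 = 0.002614 W
  P_R4 = (0.1338 - 0)²/43 = 0.0004163 W
P_total = P_R1 + P_R2 + P_R3 + P_R4 = 0.07468 W

Final answer: 0.07468 W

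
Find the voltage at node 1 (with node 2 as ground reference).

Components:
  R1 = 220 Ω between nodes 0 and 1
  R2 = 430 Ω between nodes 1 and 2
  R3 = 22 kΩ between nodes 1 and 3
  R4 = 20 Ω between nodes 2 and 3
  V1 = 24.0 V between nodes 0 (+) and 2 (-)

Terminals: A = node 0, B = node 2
Nodal analysis, taking node 2 as the 0 V reference.
Source V1 fixes V_0 = 24 V.
KCL at each unknown node (sum of currents leaving = 0; resistances in Ω):
  Node 1: (V_1 - 24)/220 + (V_1 - 0)/430 + (V_1 - V_3)/22000 = 0
  Node 3: (V_3 - V_1)/22000 + (V_3 - 0)/20 = 0
Collecting terms (coefficients in siemens):
  0.006916·V_1 - 0.00004545·V_3 = 0.1091
  0.05005·V_3 - 0.00004545·V_1 = 0
Determinant D = (0.006916)(0.05005) - (-0.00004545)(-0.00004545) = 0.0003461
V_1 = [(0.1091)(0.05005) - (-0.00004545)(0)]/D = 15.77 V
V_3 = [(0.006916)(0) - (0.1091)(-0.00004545)]/D = 0.01433 V
The requested potential is V_1 = 15.77 V.

Final answer: V_1 = 15.77 V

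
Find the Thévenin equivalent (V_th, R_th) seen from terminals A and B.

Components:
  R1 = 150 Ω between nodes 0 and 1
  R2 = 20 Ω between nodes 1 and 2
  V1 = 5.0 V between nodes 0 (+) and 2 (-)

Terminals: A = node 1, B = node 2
Step 1 — V_th is the open-circuit voltage V_A - V_B (nothing connected across the terminals).
Nodal analysis, taking node 2 as the 0 V reference.
Source V1 fixes V_0 = 5 V.
KCL at each unknown node (sum of currents leaving = 0; resistances in Ω):
  Node 1: (V_1 - 5)/150 + (V_1 - 0)/20 = 0
Collecting terms: 0.05667 × V_1 = 0.03333  =>  V_1 = 0.5882 V
V_th = V_1 - V_2 = 0.5882 - 0 = 0.5882 V
Step 2 — R_th: zero the source — replace V1 by a short circuit (node 2 merges into node 0) — and find the resistance seen between A (node 1) and B (node 0).
Reduce the network between node 1 (A) and node 0 (B) by series/parallel combination:
  Rp1 = R1 ‖ R2 (parallel, both between nodes 0 and 1) = 1/(1/150 + 1/20) = 17.65 Ω
R_th = 17.65 Ω

Final answer: V_th = 0.5882 V, R_th = 17.65 Ω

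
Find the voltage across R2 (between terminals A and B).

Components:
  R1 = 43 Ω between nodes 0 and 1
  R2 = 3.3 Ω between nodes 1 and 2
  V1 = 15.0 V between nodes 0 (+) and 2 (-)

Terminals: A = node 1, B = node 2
R1 and R2 are in series across V1 (node 0 → node 1 → node 2), and the output A–B is taken across R2, so this is a voltage divider.
Series current: I = V1/(R1 + R2) = 15/(43 + 3.3) = 15/46.3 = 0.324 A
V_R2 = I × R2 = V1 × R2/(R1 + R2) = 15 × 3.3/46.3 = 1.069 V

Final answer: 1.069 V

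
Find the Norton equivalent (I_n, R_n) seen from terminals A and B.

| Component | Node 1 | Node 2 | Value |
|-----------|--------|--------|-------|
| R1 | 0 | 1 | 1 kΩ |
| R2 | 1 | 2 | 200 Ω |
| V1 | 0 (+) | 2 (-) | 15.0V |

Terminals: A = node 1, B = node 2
Find the Thévenin equivalent first; then I_n = V_th/R_th and R_n = R_th.
Step 1 — V_th is the open-circuit voltage V_A - V_B (nothing connected across the terminals).
Nodal analysis, taking node 2 as the 0 V reference.
Source V1 fixes V_0 = 15 V.
KCL at each unknown node (sum of currents leaving = 0; resistances in Ω):
  Node 1: (V_1 - 15)/1000 + (V_1 - 0)/200 = 0
Collecting terms: 0.006 × V_1 = 0.015  =>  V_1 = 2.5 V
V_th = V_1 - V_2 = 2.5 - 0 = 2.5 V
Step 2 — R_th: zero the source — replace V1 by a short circuit (node 2 merges into node 0) — and find the resistance seen between A (node 1) and B (node 0).
Reduce the network between node 1 (A) and node 0 (B) by series/parallel combination:
  Rp1 = R1 ‖ R2 (parallel, both between nodes 0 and 1) = 1/(1/1000 + 1/200) = 166.7 Ω
R_th = 166.7 Ω
I_n = V_th/R_th = 2.5/166.7 = 0.015 A, and R_n = R_th = 166.7 Ω

Final answer: I_n = 0.015 A, R_n = 166.7 Ω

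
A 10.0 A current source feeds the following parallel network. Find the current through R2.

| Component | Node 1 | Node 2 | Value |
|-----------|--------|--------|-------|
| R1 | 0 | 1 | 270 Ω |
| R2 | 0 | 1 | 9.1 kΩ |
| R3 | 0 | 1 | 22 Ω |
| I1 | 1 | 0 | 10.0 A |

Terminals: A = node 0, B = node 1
All resistors sit directly between nodes 0 and 1, so they are in parallel and share one voltage V; the full source current 10 A splits among them.
1/R_par = 1/270 + 1/9100 + 1/22 = 0.04927 S  =>  R_par = 20.3 Ω
V = I × R_par = 10 × 20.3 = 203 V
I_R2 = V/R2 = 203/9100 = 0.0223 A

Final answer: 0.0223 A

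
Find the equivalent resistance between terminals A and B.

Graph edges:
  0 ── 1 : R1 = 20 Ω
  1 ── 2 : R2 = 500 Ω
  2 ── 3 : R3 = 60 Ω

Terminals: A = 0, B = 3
Reduce the network between node 0 (A) and node 3 (B) by series/parallel combination:
  Rs1 = R1 + R2 (series, joined only at node 1) = 20 + 500 = 520 Ω
  Rs2 = R3 + Rs1 (series, joined only at node 2) = 60 + 520 = 580 Ω
R_eq = 580 Ω

Final answer: 580 Ω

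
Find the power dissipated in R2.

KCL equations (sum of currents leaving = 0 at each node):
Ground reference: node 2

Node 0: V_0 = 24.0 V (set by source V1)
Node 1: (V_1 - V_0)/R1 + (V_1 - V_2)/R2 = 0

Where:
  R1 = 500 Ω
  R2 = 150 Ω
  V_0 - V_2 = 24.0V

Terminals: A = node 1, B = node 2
Nodal analysis, taking node 2 as the 0 V reference.
Source V1 fixes V_0 = 24 V.
KCL at each unknown node (sum of currents leaving = 0; resistances in Ω):
  Node 1: (V_1 - 24)/500 + (V_1 - 0)/150 = 0
Collecting terms: 0.008667 × V_1 = 0.048  =>  V_1 = 5.538 V
I_R2 = (V_1 - V_2)/R2 = (5.538 - 0)/150 = 0.03692 A
P_R2 = I_R2² × R2 = (0.03692)² × 150 = 0.2045 W

Final answer: 0.2045 W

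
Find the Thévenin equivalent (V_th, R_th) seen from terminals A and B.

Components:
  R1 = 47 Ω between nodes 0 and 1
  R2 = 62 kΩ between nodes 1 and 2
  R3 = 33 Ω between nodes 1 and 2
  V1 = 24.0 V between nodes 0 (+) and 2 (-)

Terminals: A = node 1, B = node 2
Step 1 — V_th is the open-circuit voltage V_A - V_B (nothing connected across the terminals).
Nodal analysis, taking node 2 as the 0 V reference.
Source V1 fixes V_0 = 24 V.
KCL at each unknown node (sum of currents leaving = 0; resistances in Ω):
  Node 1: (V_1 - 24)/47 + (V_1 - 0)/62000 + (V_1 - 0)/33 = 0
Collecting terms: 0.0516 × V_1 = 0.5106  =>  V_1 = 9.897 V
V_th = V_1 - V_2 = 9.897 - 0 = 9.897 V
Step 2 — R_th: zero the source — replace V1 by a short circuit (node 2 merges into node 0) — and find the resistance seen between A (node 1) and B (node 0).
Reduce the network between node 1 (A) and node 0 (B) by series/parallel combination:
  Rp1 = R1 ‖ R2 ‖ R3 (parallel, all between nodes 0 and 1) = 1/(1/47 + 1/62000 + 1/33) = 19.38 Ω
R_th = 19.38 Ω

Final answer: V_th = 9.897 V, R_th = 19.38 Ω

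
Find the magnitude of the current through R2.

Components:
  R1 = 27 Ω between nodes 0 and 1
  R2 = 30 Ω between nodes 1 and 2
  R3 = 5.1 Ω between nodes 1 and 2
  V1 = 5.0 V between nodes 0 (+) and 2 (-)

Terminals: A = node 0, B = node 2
Nodal analysis, taking node 2 as the 0 V reference.
Source V1 fixes V_0 = 5 V.
KCL at each unknown node (sum of currents leaving = 0; resistances in Ω):
  Node 1: (V_1 - 5)/27 + (V_1 - 0)/30 + (V_1 - 0)/5.1 = 0
Collecting terms: 0.2664 × V_1 = 0.1852  =>  V_1 = 0.695 V
I_R2 = (V_1 - V_2)/R2 = (0.695 - 0)/30 = 0.02317 A
|I_R2| = 0.02317 A

Final answer: |I_R2| = 0.02317 A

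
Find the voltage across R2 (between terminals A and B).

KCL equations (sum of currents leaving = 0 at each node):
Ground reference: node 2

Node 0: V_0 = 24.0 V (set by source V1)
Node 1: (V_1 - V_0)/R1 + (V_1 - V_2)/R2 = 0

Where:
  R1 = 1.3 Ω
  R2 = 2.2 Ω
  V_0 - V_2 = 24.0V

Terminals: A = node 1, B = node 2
R1 and R2 are in series across V1 (node 0 → node 1 → node 2), and the output A–B is taken across R2, so this is a voltage divider.
Series current: I = V1/(R1 + R2) = 24/(1.3 + 2.2) = 24/3.5 = 6.857 A
V_R2 = I × R2 = V1 × R2/(R1 + R2) = 24 × 2.2/3.5 = 15.09 V

Final answer: 15.09 V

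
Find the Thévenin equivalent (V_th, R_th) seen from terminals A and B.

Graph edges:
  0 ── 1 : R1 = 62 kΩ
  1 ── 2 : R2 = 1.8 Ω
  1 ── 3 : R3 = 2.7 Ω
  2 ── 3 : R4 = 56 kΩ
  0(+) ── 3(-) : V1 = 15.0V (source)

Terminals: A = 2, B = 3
Step 1 — V_th is the open-circuit voltage V_A - V_B (nothing connected across the terminals).
Nodal analysis, taking node 3 as the 0 V reference.
Source V1 fixes V_0 = 15 V.
KCL at each unknown node (sum of currents leaving = 0; resistances in Ω):
  Node 1: (V_1 - 15)/62000 + (V_1 - V_2)/1.8 + (V_1 - 0)/2.7 = 0
  Node 2: (V_2 - V_1)/1.8 + (V_2 - 0)/56000 = 0
Collecting terms (coefficients in siemens):
  0.9259·V_1 - 0.5556·V_2 = 0.0002419
  0.5556·V_2 - 0.5556·V_1 = 0
Determinant D = (0.9259)(0.5556) - (-0.5556)(-0.5556) = 0.2058
V_1 = [(0.0002419)(0.5556) - (-0.5556)(0)]/D = 0.0006532 V
V_2 = [(0.9259)(0) - (0.0002419)(-0.5556)]/D = 0.0006531 V
V_th = V_2 - V_3 = 0.0006531 - 0 = 0.0006531 V
Step 2 — R_th: zero the source — replace V1 by a short circuit (node 3 merges into node 0) — and find the resistance seen between A (node 2) and B (node 0).
Reduce the network between node 2 (A) and node 0 (B) by series/parallel combination:
  Rp1 = R1 ‖ R3 (parallel, both between nodes 0 and 1) = 1/(1/62000 + 1/2.7) = 2.7 Ω
  Rs1 = R2 + Rp1 (series, joined only at node 1) = 1.8 + 2.7 = 4.5 Ω
  Rp2 = R4 ‖ Rs1 (parallel, both between nodes 0 and 2) = 1/(1/56000 + 1/4.5) = 4.5 Ω
R_th = 4.5 Ω

Final answer: V_th = 0.0006531 V, R_th = 4.5 Ω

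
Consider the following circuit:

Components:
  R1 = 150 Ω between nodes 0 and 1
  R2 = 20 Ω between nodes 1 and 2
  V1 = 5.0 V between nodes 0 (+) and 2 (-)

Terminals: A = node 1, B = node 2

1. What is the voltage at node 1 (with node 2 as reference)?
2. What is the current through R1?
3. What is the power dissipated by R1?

Nodal analysis, taking node 2 as the 0 V reference.
Source V1 fixes V_0 = 5 V.
KCL at each unknown node (sum of currents leaving = 0; resistances in Ω):
  Node 1: (V_1 - 5)/150 + (V_1 - 0)/20 = 0
Collecting terms: 0.05667 × V_1 = 0.03333  =>  V_1 = 0.5882 V
Part 1:
  Read off the nodal solution: V_1 = 0.5882 V
Part 2:
  I_R1 = (V_0 - V_1)/R1 = (5 - 0.5882)/150 = 0.02941 A
  Magnitude: I_R1 = 0.02941 A
Part 3:
  I_R1 = (V_0 - V_1)/R1 = (5 - 0.5882)/150 = 0.02941 A
  P_R1 = I_R1² × R1 = (0.02941)² × 150 = 0.1298 W

Final answers:
1. V_1 = 0.5882 V
2. I_R1 = 0.02941 A
3. P_R1 = 0.1298 W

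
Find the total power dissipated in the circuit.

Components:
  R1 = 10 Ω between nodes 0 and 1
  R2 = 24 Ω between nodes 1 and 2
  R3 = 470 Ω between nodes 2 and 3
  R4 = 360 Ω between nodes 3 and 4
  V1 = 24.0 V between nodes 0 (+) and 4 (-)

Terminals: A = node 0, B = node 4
Nodal analysis, taking node 4 as the 0 V reference.
Source V1 fixes V_0 = 24 V.
KCL at each unknown node (sum of currents leaving = 0; resistances in Ω):
  Node 1: (V_1 - 24)/10 + (V_1 - V_2)/24 = 0
  Node 2: (V_2 - V_1)/24 + (V_2 - V_3)/470 = 0
  Node 3: (V_3 - V_2)/470 + (V_3 - 0)/360 = 0
Collecting terms (coefficients in siemens):
  0.1417·V_1 - 0.04167·V_2 = 2.4
  0.04379·V_2 - 0.04167·V_1 - 0.002128·V_3 = 0
  0.004905·V_3 - 0.002128·V_2 = 0
Solving these 3 simultaneous equations (Gaussian elimination) gives:
  V_1 = 23.72 V, V_2 = 23.06 V, V_3 = 10 V
Power in each resistor, P = (ΔV)²/R:
  P_R1 = (24 - 23.72)²/10 = 0.007716 W
  P_R2 = (23.72 - 23.06)²/24 = 0.01852 W
  P_R3 = (23.06 - 10)²/470 = 0.3627 W
  P_R4 = (10 - 0)²/360 = 0.2778 W
P_total = P_R1 + P_R2 + P_R3 + P_R4 = 0.6667 W

Final answer: 0.6667 W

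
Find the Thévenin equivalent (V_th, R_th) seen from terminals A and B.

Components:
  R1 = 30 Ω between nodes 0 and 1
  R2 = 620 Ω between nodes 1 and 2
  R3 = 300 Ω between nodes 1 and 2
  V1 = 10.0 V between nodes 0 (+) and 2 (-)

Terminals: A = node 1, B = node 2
Step 1 — V_th is the open-circuit voltage V_A - V_B (nothing connected across the terminals).
Nodal analysis, taking node 2 as the 0 V reference.
Source V1 fixes V_0 = 10 V.
KCL at each unknown node (sum of currents leaving = 0; resistances in Ω):
  Node 1: (V_1 - 10)/30 + (V_1 - 0)/620 + (V_1 - 0)/300 = 0
Collecting terms: 0.03828 × V_1 = 0.3333  =>  V_1 = 8.708 V
V_th = V_1 - V_2 = 8.708 - 0 = 8.708 V
Step 2 — R_th: zero the source — replace V1 by a short circuit (node 2 merges into node 0) — and find the resistance seen between A (node 1) and B (node 0).
Reduce the network between node 1 (A) and node 0 (B) by series/parallel combination:
  Rp1 = R1 ‖ R2 ‖ R3 (parallel, all between nodes 0 and 1) = 1/(1/30 + 1/620 + 1/300) = 26.12 Ω
R_th = 26.12 Ω

Final answer: V_th = 8.708 V, R_th = 26.12 Ω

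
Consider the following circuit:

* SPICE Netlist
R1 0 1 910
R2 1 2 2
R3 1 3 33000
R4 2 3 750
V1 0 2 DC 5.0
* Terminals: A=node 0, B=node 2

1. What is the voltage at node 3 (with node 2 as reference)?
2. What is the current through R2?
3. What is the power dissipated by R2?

Nodal analysis, taking node 2 as the 0 V reference.
Source V1 fixes V_0 = 5 V.
KCL at each unknown node (sum of currents leaving = 0; resistances in Ω):
  Node 1: (V_1 - 5)/910 + (V_1 - 0)/2 + (V_1 - V_3)/33000 = 0
  Node 3: (V_3 - V_1)/33000 + (V_3 - 0)/750 = 0
Collecting terms (coefficients in siemens):
  0.5011·V_1 - 0.0000303·V_3 = 0.005495
  0.001364·V_3 - 0.0000303·V_1 = 0
Determinant D = (0.5011)(0.001364) - (-0.0000303)(-0.0000303) = 0.0006834
V_1 = [(0.005495)(0.001364) - (-0.0000303)(0)]/D = 0.01096 V
V_3 = [(0.5011)(0) - (0.005495)(-0.0000303)]/D = 0.0002437 V
Part 1:
  Read off the nodal solution: V_3 = 0.0002437 V
Part 2:
  I_R2 = (V_1 - V_2)/R2 = (0.01096 - 0)/2 = 0.005482 A
  Magnitude: I_R2 = 0.005482 A
Part 3:
  I_R2 = (V_1 - V_2)/R2 = (0.01096 - 0)/2 = 0.005482 A
  P_R2 = I_R2² × R2 = (0.005482)² × 2 = 0.00006011 W

Final answers:
1. V_3 = 0.0002437 V
2. I_R2 = 0.005482 A
3. P_R2 = 6.011e-05 W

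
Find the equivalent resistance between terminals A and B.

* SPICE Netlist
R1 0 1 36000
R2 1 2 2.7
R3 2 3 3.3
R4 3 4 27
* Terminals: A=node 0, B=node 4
Reduce the network between node 0 (A) and node 4 (B) by series/parallel combination:
  Rs1 = R1 + R2 (series, joined only at node 1) = 36000 + 2.7 = 36000 Ω
  Rs2 = R3 + Rs1 (series, joined only at node 2) = 3.3 + 36000 = 36010 Ω
  Rs3 = R4 + Rs2 (series, joined only at node 3) = 27 + 36010 = 36030 Ω
R_eq = 36.03 kΩ

Final answer: 36.03 kΩ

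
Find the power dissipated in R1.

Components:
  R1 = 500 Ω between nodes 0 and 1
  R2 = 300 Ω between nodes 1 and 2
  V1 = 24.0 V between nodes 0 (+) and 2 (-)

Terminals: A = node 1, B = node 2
Nodal analysis, taking node 2 as the 0 V reference.
Source V1 fixes V_0 = 24 V.
KCL at each unknown node (sum of currents leaving = 0; resistances in Ω):
  Node 1: (V_1 - 24)/500 + (V_1 - 0)/300 = 0
Collecting terms: 0.005333 × V_1 = 0.048  =>  V_1 = 9 V
I_R1 = (V_0 - V_1)/R1 = (24 - 9)/500 = 0.03 A
P_R1 = I_R1² × R1 = (0.03)² × 500 = 0.45 W

Final answer: 0.45 W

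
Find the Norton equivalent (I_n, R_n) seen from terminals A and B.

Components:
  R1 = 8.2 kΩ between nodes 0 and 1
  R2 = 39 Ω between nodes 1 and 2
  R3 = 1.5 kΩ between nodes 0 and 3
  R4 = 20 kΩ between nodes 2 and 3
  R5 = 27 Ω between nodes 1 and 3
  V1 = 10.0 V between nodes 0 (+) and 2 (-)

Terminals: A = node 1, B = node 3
Find the Thévenin equivalent first; then I_n = V_th/R_th and R_n = R_th.
Step 1 — V_th is the open-circuit voltage V_A - V_B (nothing connected across the terminals).
Nodal analysis, taking node 2 as the 0 V reference.
Source V1 fixes V_0 = 10 V.
KCL at each unknown node (sum of currents leaving = 0; resistances in Ω):
  Node 1: (V_1 - 10)/8200 + (V_1 - 0)/39 + (V_1 - V_3)/27 = 0
  Node 3: (V_3 - 10)/1500 + (V_3 - 0)/20000 + (V_3 - V_1)/27 = 0
Collecting terms (coefficients in siemens):
  0.0628·V_1 - 0.03704·V_3 = 0.00122
  0.03775·V_3 - 0.03704·V_1 = 0.006667
Determinant D = (0.0628)(0.03775) - (-0.03704)(-0.03704) = 0.0009992
V_1 = [(0.00122)(0.03775) - (-0.03704)(0.006667)]/D = 0.2932 V
V_3 = [(0.0628)(0.006667) - (0.00122)(-0.03704)]/D = 0.4642 V
V_th = V_1 - V_3 = 0.2932 - 0.4642 = -0.171 V
Step 2 — R_th: zero the source — replace V1 by a short circuit (node 2 merges into node 0) — and find the resistance seen between A (node 1) and B (node 3).
Reduce the network between node 1 (A) and node 3 (B) by series/parallel combination:
  Rp1 = R1 ‖ R2 (parallel, both between nodes 0 and 1) = 1/(1/8200 + 1/39) = 38.82 Ω
  Rp2 = R3 ‖ R4 (parallel, both between nodes 0 and 3) = 1/(1/1500 + 1/20000) = 1395 Ω
  Rs1 = Rp1 + Rp2 (series, joined only at node 0) = 38.82 + 1395 = 1434 Ω
  Rp3 = R5 ‖ Rs1 (parallel, both between nodes 1 and 3) = 1/(1/27 + 1/1434) = 26.5 Ω
R_th = 26.5 Ω
I_n = V_th/R_th = -0.171/26.5 = -0.006453 A, and R_n = R_th = 26.5 Ω

Final answer: I_n = -0.006453 A, R_n = 26.5 Ω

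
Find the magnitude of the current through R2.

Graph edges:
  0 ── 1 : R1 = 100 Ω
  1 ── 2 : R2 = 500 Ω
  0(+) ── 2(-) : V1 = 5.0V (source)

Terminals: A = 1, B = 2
Nodal analysis, taking node 2 as the 0 V reference.
Source V1 fixes V_0 = 5 V.
KCL at each unknown node (sum of currents leaving = 0; resistances in Ω):
  Node 1: (V_1 - 5)/100 + (V_1 - 0)/500 = 0
Collecting terms: 0.012 × V_1 = 0.05  =>  V_1 = 4.167 V
I_R2 = (V_1 - V_2)/R2 = (4.167 - 0)/500 = 0.008333 A
|I_R2| = 0.008333 A

Final answer: |I_R2| = 0.008333 A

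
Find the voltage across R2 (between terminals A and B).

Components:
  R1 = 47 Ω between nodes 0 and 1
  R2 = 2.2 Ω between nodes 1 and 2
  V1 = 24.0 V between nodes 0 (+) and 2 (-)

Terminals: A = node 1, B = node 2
R1 and R2 are in series across V1 (node 0 → node 1 → node 2), and the output A–B is taken across R2, so this is a voltage divider.
Series current: I = V1/(R1 + R2) = 24/(47 + 2.2) = 24/49.2 = 0.4878 A
V_R2 = I × R2 = V1 × R2/(R1 + R2) = 24 × 2.2/49.2 = 1.073 V

Final answer: 1.073 V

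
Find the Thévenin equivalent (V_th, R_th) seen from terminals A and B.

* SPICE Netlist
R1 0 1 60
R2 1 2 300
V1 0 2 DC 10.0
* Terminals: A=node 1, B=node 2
Step 1 — V_th is the open-circuit voltage V_A - V_B (nothing connected across the terminals).
Nodal analysis, taking node 2 as the 0 V reference.
Source V1 fixes V_0 = 10 V.
KCL at each unknown node (sum of currents leaving = 0; resistances in Ω):
  Node 1: (V_1 - 10)/60 + (V_1 - 0)/300 = 0
Collecting terms: 0.02 × V_1 = 0.1667  =>  V_1 = 8.333 V
V_th = V_1 - V_2 = 8.333 - 0 = 8.333 V
Step 2 — R_th: zero the source — replace V1 by a short circuit (node 2 merges into node 0) — and find the resistance seen between A (node 1) and B (node 0).
Reduce the network between node 1 (A) and node 0 (B) by series/parallel combination:
  Rp1 = R1 ‖ R2 (parallel, both between nodes 0 and 1) = 1/(1/60 + 1/300) = 50 Ω
R_th = 50 Ω

Final answer: V_th = 8.333 V, R_th = 50 Ω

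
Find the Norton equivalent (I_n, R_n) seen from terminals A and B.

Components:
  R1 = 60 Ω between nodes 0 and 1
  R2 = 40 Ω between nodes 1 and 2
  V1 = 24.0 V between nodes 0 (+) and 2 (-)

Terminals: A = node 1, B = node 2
Find the Thévenin equivalent first; then I_n = V_th/R_th and R_n = R_th.
Step 1 — V_th is the open-circuit voltage V_A - V_B (nothing connected across the terminals).
Nodal analysis, taking node 2 as the 0 V reference.
Source V1 fixes V_0 = 24 V.
KCL at each unknown node (sum of currents leaving = 0; resistances in Ω):
  Node 1: (V_1 - 24)/60 + (V_1 - 0)/40 = 0
Collecting terms: 0.04167 × V_1 = 0.4  =>  V_1 = 9.6 V
V_th = V_1 - V_2 = 9.6 - 0 = 9.6 V
Step 2 — R_th: zero the source — replace V1 by a short circuit (node 2 merges into node 0) — and find the resistance seen between A (node 1) and B (node 0).
Reduce the network between node 1 (A) and node 0 (B) by series/parallel combination:
  Rp1 = R1 ‖ R2 (parallel, both between nodes 0 and 1) = 1/(1/60 + 1/40) = 24 Ω
R_th = 24 Ω
I_n = V_th/R_th = 9.6/24 = 0.4 A, and R_n = R_th = 24 Ω

Final answer: I_n = 0.4 A, R_n = 24 Ω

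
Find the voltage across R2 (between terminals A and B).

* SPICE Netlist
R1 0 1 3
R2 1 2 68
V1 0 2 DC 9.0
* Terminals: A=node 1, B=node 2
R1 and R2 are in series across V1 (node 0 → node 1 → node 2), and the output A–B is taken across R2, so this is a voltage divider.
Series current: I = V1/(R1 + R2) = 9/(3 + 68) = 9/71 = 0.1268 A
V_R2 = I × R2 = V1 × R2/(R1 + R2) = 9 × 68/71 = 8.62 V

Final answer: 8.62 V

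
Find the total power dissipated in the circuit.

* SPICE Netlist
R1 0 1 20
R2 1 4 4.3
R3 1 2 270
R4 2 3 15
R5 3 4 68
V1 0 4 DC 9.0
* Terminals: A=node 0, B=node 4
Nodal analysis, taking node 4 as the 0 V reference.
Source V1 fixes V_0 = 9 V.
KCL at each unknown node (sum of currents leaving = 0; resistances in Ω):
  Node 1: (V_1 - 9)/20 + (V_1 - 0)/4.3 + (V_1 - V_2)/270 = 0
  Node 2: (V_2 - V_1)/270 + (V_2 - V_3)/15 = 0
  Node 3: (V_3 - V_2)/15 + (V_3 - 0)/68 = 0
Collecting terms (coefficients in siemens):
  0.2863·V_1 - 0.003704·V_2 = 0.45
  0.07037·V_2 - 0.003704·V_1 - 0.06667·V_3 = 0
  0.08137·V_3 - 0.06667·V_2 = 0
Solving these 3 simultaneous equations (Gaussian elimination) gives:
  V_1 = 1.577 V, V_2 = 0.3707 V, V_3 = 0.3037 V
Power in each resistor, P = (ΔV)²/R:
  P_R1 = (9 - 1.577)²/20 = 2.755 W
  P_R2 = (1.577 - 0)²/4.3 = 0.5782 W
  P_R3 = (1.577 - 0.3707)²/270 = 0.005387 W
  P_R4 = (0.3707 - 0.3037)²/15 = 0.0002993 W
  P_R5 = (0.3037 - 0)²/68 = 0.001357 W
P_total = P_R1 + P_R2 + P_R3 + P_R4 + P_R5 = 3.34 W

Final answer: 3.34 W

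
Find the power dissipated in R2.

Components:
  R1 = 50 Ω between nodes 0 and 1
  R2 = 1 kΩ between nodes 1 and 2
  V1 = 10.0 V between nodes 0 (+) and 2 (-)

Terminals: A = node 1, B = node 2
Nodal analysis, taking node 2 as the 0 V reference.
Source V1 fixes V_0 = 10 V.
KCL at each unknown node (sum of currents leaving = 0; resistances in Ω):
  Node 1: (V_1 - 10)/50 + (V_1 - 0)/1000 = 0
Collecting terms: 0.021 × V_1 = 0.2  =>  V_1 = 9.524 V
I_R2 = (V_1 - V_2)/R2 = (9.524 - 0)/1000 = 0.009524 A
P_R2 = I_R2² × R2 = (0.009524)² × 1000 = 0.0907 W

Final answer: 0.0907 W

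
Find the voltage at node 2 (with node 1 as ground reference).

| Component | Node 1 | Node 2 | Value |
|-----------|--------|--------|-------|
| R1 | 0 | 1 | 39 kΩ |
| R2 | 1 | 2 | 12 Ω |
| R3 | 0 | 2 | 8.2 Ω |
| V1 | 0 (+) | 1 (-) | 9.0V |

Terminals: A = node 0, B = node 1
Nodal analysis, taking node 1 as the 0 V reference.
Source V1 fixes V_0 = 9 V.
KCL at each unknown node (sum of currents leaving = 0; resistances in Ω):
  Node 2: (V_2 - 0)/12 + (V_2 - 9)/8.2 = 0
Collecting terms: 0.2053 × V_2 = 1.098  =>  V_2 = 5.347 V
The requested potential is V_2 = 5.347 V.

Final answer: V_2 = 5.347 V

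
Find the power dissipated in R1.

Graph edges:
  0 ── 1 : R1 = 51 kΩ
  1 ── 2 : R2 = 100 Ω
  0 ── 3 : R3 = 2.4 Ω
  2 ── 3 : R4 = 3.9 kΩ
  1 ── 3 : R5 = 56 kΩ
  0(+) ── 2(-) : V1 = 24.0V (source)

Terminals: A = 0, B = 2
Nodal analysis, taking node 2 as the 0 V reference.
Source V1 fixes V_0 = 24 V.
KCL at each unknown node (sum of currents leaving = 0; resistances in Ω):
  Node 1: (V_1 - 24)/51000 + (V_1 - 0)/100 + (V_1 - V_3)/56000 = 0
  Node 3: (V_3 - 24)/2.4 + (V_3 - 0)/3900 + (V_3 - V_1)/56000 = 0
Collecting terms (coefficients in siemens):
  0.01004·V_1 - 0.00001786·V_3 = 0.0004706
  0.4169·V_3 - 0.00001786·V_1 = 10
Determinant D = (0.01004)(0.4169) - (-0.00001786)(-0.00001786) = 0.004185
V_1 = [(0.0004706)(0.4169) - (-0.00001786)(10)]/D = 0.08955 V
V_3 = [(0.01004)(10) - (0.0004706)(-0.00001786)]/D = 23.98 V
I_R1 = (V_0 - V_1)/R1 = (24 - 0.08955)/51000 = 0.0004688 A
P_R1 = I_R1² × R1 = (0.0004688)² × 51000 = 0.01121 W

Final answer: 0.01121 W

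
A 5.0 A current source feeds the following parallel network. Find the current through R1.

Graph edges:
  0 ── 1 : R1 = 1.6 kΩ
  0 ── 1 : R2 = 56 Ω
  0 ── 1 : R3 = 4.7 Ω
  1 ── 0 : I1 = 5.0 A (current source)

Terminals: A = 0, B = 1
All resistors sit directly between nodes 0 and 1, so they are in parallel and share one voltage V; the full source current 5 A splits among them.
1/R_par = 1/1600 + 1/56 + 1/4.7 = 0.2312 S  =>  R_par = 4.324 Ω
V = I × R_par = 5 × 4.324 = 21.62 V
I_R1 = V/R1 = 21.62/1600 = 0.01351 A

Final answer: 0.01351 A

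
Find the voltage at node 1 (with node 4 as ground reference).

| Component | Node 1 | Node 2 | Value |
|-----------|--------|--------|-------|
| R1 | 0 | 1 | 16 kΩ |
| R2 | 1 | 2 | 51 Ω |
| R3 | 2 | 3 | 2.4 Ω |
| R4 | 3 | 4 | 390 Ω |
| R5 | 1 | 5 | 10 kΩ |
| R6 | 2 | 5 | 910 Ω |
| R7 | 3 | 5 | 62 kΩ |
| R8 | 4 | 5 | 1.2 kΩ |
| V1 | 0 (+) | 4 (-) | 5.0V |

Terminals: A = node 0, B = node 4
Nodal analysis, taking node 4 as the 0 V reference.
Source V1 fixes V_0 = 5 V.
KCL at each unknown node (sum of currents leaving = 0; resistances in Ω):
  Node 1: (V_1 - 5)/16000 + (V_1 - V_2)/51 + (V_1 - V_5)/10000 = 0
  Node 2: (V_2 - V_1)/51 + (V_2 - V_3)/2.4 + (V_2 - V_5)/910 = 0
  Node 3: (V_3 - V_2)/2.4 + (V_3 - 0)/390 + (V_3 - V_5)/62000 = 0
  Node 5: (V_5 - V_1)/10000 + (V_5 - V_2)/910 + (V_5 - V_3)/62000 + (V_5 - 0)/1200 = 0
Collecting terms (coefficients in siemens):
  0.01977·V_1 - 0.01961·V_2 - 0.0001·V_5 = 0.0003125
  0.4374·V_2 - 0.01961·V_1 - 0.4167·V_3 - 0.001099·V_5 = 0
  0.4192·V_3 - 0.4167·V_2 - 0.00001613·V_5 = 0
  0.002048·V_5 - 0.0001·V_1 - 0.001099·V_2 - 0.00001613·V_3 = 0
Solving these 4 simultaneous equations (Gaussian elimination) gives:
  V_1 = 0.1154 V, V_2 = 0.1001 V, V_3 = 0.09952 V, V_5 = 0.06014 V
The requested potential is V_1 = 0.1154 V.

Final answer: V_1 = 0.1154 V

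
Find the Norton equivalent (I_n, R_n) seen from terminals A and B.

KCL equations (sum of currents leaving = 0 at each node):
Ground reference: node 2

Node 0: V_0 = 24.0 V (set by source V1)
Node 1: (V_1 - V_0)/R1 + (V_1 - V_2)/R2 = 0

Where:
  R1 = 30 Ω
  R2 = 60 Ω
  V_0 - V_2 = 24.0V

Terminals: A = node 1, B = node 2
Find the Thévenin equivalent first; then I_n = V_th/R_th and R_n = R_th.
Step 1 — V_th is the open-circuit voltage V_A - V_B (nothing connected across the terminals).
Nodal analysis, taking node 2 as the 0 V reference.
Source V1 fixes V_0 = 24 V.
KCL at each unknown node (sum of currents leaving = 0; resistances in Ω):
  Node 1: (V_1 - 24)/30 + (V_1 - 0)/60 = 0
Collecting terms: 0.05 × V_1 = 0.8  =>  V_1 = 16 V
V_th = V_1 - V_2 = 16 - 0 = 16 V
Step 2 — R_th: zero the source — replace V1 by a short circuit (node 2 merges into node 0) — and find the resistance seen between A (node 1) and B (node 0).
Reduce the network between node 1 (A) and node 0 (B) by series/parallel combination:
  Rp1 = R1 ‖ R2 (parallel, both between nodes 0 and 1) = 1/(1/30 + 1/60) = 20 Ω
R_th = 20 Ω
I_n = V_th/R_th = 16/20 = 0.8 A, and R_n = R_th = 20 Ω

Final answer: I_n = 0.8 A, R_n = 20 Ω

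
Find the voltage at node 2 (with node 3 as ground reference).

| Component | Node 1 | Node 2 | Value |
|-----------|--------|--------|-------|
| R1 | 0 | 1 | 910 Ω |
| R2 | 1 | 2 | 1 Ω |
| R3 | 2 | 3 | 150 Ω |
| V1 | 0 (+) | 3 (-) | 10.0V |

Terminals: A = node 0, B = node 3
Nodal analysis, taking node 3 as the 0 V reference.
Source V1 fixes V_0 = 10 V.
KCL at each unknown node (sum of currents leaving = 0; resistances in Ω):
  Node 1: (V_1 - 10)/910 + (V_1 - V_2)/1 = 0
  Node 2: (V_2 - V_1)/1 + (V_2 - 0)/150 = 0
Collecting terms (coefficients in siemens):
  1.001·V_1 - 1·V_2 = 0.01099
  1.007·V_2 - 1·V_1 = 0
Determinant D = (1.001)(1.007) - (-1)(-1) = 0.007773
V_1 = [(0.01099)(1.007) - (-1)(0)]/D = 1.423 V
V_2 = [(1.001)(0) - (0.01099)(-1)]/D = 1.414 V
The requested potential is V_2 = 1.414 V.

Final answer: V_2 = 1.414 V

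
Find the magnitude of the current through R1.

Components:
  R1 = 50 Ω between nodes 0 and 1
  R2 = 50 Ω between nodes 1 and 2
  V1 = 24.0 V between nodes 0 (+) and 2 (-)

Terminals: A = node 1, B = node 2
Nodal analysis, taking node 2 as the 0 V reference.
Source V1 fixes V_0 = 24 V.
KCL at each unknown node (sum of currents leaving = 0; resistances in Ω):
  Node 1: (V_1 - 24)/50 + (V_1 - 0)/50 = 0
Collecting terms: 0.04 × V_1 = 0.48  =>  V_1 = 12 V
I_R1 = (V_0 - V_1)/R1 = (24 - 12)/50 = 0.24 A
|I_R1| = 0.24 A

Final answer: |I_R1| = 0.24 A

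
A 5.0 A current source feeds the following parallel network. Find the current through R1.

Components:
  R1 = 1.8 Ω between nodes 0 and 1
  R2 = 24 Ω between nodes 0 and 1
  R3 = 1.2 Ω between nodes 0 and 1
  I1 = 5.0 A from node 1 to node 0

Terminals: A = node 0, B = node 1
All resistors sit directly between nodes 0 and 1, so they are in parallel and share one voltage V; the full source current 5 A splits among them.
1/R_par = 1/1.8 + 1/24 + 1/1.2 = 1.431 S  =>  R_par = 0.699 Ω
V = I × R_par = 5 × 0.699 = 3.495 V
I_R1 = V/R1 = 3.495/1.8 = 1.942 A

Final answer: 1.942 A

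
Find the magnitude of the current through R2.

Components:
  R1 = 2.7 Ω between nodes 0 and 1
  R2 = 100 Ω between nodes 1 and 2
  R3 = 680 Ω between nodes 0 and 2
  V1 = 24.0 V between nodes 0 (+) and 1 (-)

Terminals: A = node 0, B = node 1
Nodal analysis, taking node 1 as the 0 V reference.
Source V1 fixes V_0 = 24 V.
KCL at each unknown node (sum of currents leaving = 0; resistances in Ω):
  Node 2: (V_2 - 0)/100 + (V_2 - 24)/680 = 0
Collecting terms: 0.01147 × V_2 = 0.03529  =>  V_2 = 3.077 V
I_R2 = (V_1 - V_2)/R2 = (0 - 3.077)/100 = -0.03077 A
|I_R2| = 0.03077 A

Final answer: |I_R2| = 0.03077 A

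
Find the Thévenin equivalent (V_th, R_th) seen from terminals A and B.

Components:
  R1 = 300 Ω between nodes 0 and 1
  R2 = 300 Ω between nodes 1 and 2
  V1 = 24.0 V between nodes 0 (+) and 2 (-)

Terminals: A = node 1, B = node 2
Step 1 — V_th is the open-circuit voltage V_A - V_B (nothing connected across the terminals).
Nodal analysis, taking node 2 as the 0 V reference.
Source V1 fixes V_0 = 24 V.
KCL at each unknown node (sum of currents leaving = 0; resistances in Ω):
  Node 1: (V_1 - 24)/300 + (V_1 - 0)/300 = 0
Collecting terms: 0.006667 × V_1 = 0.08  =>  V_1 = 12 V
V_th = V_1 - V_2 = 12 - 0 = 12 V
Step 2 — R_th: zero the source — replace V1 by a short circuit (node 2 merges into node 0) — and find the resistance seen between A (node 1) and B (node 0).
Reduce the network between node 1 (A) and node 0 (B) by series/parallel combination:
  Rp1 = R1 ‖ R2 (parallel, both between nodes 0 and 1) = 1/(1/300 + 1/300) = 150 Ω
R_th = 150 Ω

Final answer: V_th = 12 V, R_th = 150 Ω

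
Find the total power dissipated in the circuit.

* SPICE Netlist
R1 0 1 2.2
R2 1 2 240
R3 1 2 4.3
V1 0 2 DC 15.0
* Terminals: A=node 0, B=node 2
Nodal analysis, taking node 2 as the 0 V reference.
Source V1 fixes V_0 = 15 V.
KCL at each unknown node (sum of currents leaving = 0; resistances in Ω):
  Node 1: (V_1 - 15)/2.2 + (V_1 - 0)/240 + (V_1 - 0)/4.3 = 0
Collecting terms: 0.6913 × V_1 = 6.818  =>  V_1 = 9.863 V
Power in each resistor, P = (ΔV)²/R:
  P_R1 = (15 - 9.863)²/2.2 = 11.99 W
  P_R2 = (9.863 - 0)²/240 = 0.4053 W
  P_R3 = (9.863 - 0)²/4.3 = 22.62 W
P_total = P_R1 + P_R2 + P_R3 = 35.02 W

Final answer: 35.02 W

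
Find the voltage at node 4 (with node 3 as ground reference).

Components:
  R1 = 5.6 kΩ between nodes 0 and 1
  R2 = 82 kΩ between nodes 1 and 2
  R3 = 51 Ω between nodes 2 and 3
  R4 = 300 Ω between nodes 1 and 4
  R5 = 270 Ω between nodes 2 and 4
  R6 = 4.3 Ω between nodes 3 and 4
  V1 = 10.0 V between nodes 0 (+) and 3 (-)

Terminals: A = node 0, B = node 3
Nodal analysis, taking node 3 as the 0 V reference.
Source V1 fixes V_0 = 10 V.
KCL at each unknown node (sum of currents leaving = 0; resistances in Ω):
  Node 1: (V_1 - 10)/5600 + (V_1 - V_2)/82000 + (V_1 - V_4)/300 = 0
  Node 2: (V_2 - V_1)/82000 + (V_2 - 0)/51 + (V_2 - V_4)/270 = 0
  Node 4: (V_4 - V_1)/300 + (V_4 - V_2)/270 + (V_4 - 0)/4.3 = 0
Collecting terms (coefficients in siemens):
  0.003524·V_1 - 0.0000122·V_2 - 0.003333·V_4 = 0.001786
  0.02332·V_2 - 0.0000122·V_1 - 0.003704·V_4 = 0
  0.2396·V_4 - 0.003333·V_1 - 0.003704·V_2 = 0
Solving these 3 simultaneous equations (Gaussian elimination) gives:
  V_1 = 0.5135 V, V_2 = 0.001406 V, V_4 = 0.007166 V
The requested potential is V_4 = 0.007166 V.

Final answer: V_4 = 0.007166 V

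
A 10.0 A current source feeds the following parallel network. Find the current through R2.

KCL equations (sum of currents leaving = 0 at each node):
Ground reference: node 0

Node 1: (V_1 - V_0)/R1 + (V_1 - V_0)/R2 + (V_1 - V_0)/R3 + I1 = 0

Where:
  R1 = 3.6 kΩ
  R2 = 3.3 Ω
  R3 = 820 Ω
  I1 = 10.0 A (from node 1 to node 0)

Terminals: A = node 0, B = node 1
All resistors sit directly between nodes 0 and 1, so they are in parallel and share one voltage V; the full source current 10 A splits among them.
1/R_par = 1/3600 + 1/3.3 + 1/820 = 0.3045 S  =>  R_par = 3.284 Ω
V = I × R_par = 10 × 3.284 = 32.84 V
I_R2 = V/R2 = 32.84/3.3 = 9.951 A

Final answer: 9.951 A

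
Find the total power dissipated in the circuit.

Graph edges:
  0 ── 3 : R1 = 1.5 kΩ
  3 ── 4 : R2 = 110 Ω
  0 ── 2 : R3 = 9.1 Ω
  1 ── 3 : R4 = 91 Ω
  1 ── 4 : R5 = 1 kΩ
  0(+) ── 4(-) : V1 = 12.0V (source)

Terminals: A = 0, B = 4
Nodal analysis, taking node 4 as the 0 V reference.
Source V1 fixes V_0 = 12 V.
KCL at each unknown node (sum of currents leaving = 0; resistances in Ω):
  Node 1: (V_1 - V_3)/91 + (V_1 - 0)/1000 = 0
  Node 2: (V_2 - 12)/9.1 = 0
  Node 3: (V_3 - 12)/1500 + (V_3 - 0)/110 + (V_3 - V_1)/91 = 0
Collecting terms (coefficients in siemens):
  0.01199·V_1 - 0.01099·V_3 = 0
  0.1099·V_2 = 1.319
  0.02075·V_3 - 0.01099·V_1 = 0.008
Solving these 3 simultaneous equations (Gaussian elimination) gives:
  V_1 = 0.687 V, V_2 = 12 V, V_3 = 0.7495 V
Power in each resistor, P = (ΔV)²/R:
  P_R1 = (12 - 0.7495)²/1500 = 0.08438 W
  P_R2 = (0.7495 - 0)²/110 = 0.005106 W
  P_R3 = (12 - 12)²/9.1 = 0 W
  P_R4 = (0.687 - 0.7495)²/91 = 0.00004294 W
  P_R5 = (0.687 - 0)²/1000 = 0.0004719 W
P_total = P_R1 + P_R2 + P_R3 + P_R4 + P_R5 = 0.09 W

Final answer: 0.09 W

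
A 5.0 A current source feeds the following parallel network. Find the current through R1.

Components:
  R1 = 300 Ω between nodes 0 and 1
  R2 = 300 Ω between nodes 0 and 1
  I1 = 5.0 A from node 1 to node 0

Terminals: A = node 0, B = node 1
All resistors sit directly between nodes 0 and 1, so they are in parallel and share one voltage V; the full source current 5 A splits among them.
1/R_par = 1/300 + 1/300 = 0.006667 S  =>  R_par = 150 Ω
V = I × R_par = 5 × 150 = 750 V
I_R1 = V/R1 = 750/300 = 2.5 A

Final answer: 2.5 A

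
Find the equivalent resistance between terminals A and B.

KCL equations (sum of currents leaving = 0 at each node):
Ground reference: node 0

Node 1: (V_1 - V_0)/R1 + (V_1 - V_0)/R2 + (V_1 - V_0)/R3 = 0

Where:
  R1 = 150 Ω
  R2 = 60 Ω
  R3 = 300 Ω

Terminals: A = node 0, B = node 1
Reduce the network between node 0 (A) and node 1 (B) by series/parallel combination:
  Rp1 = R1 ‖ R2 ‖ R3 (parallel, all between nodes 0 and 1) = 1/(1/150 + 1/60 + 1/300) = 37.5 Ω
R_eq = 37.5 Ω

Final answer: 37.5 Ω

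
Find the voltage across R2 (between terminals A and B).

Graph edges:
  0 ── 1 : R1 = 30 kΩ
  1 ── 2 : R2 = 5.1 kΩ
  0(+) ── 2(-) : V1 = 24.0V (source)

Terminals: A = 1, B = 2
R1 and R2 are in series across V1 (node 0 → node 1 → node 2), and the output A–B is taken across R2, so this is a voltage divider.
Series current: I = V1/(R1 + R2) = 24/(30000 + 5100) = 24/35100 = 0.0006838 A
V_R2 = I × R2 = V1 × R2/(R1 + R2) = 24 × 5100/35100 = 3.487 V

Final answer: 3.487 V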